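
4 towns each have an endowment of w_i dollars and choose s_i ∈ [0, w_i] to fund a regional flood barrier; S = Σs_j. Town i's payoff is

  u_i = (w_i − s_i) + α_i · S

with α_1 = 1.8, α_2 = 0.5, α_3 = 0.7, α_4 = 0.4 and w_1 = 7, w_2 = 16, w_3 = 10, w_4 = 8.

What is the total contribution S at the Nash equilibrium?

∂u_i/∂s_i = α_i − 1, so town i contributes w_i if α_i > 1, else 0.
α_i > 1 for i ∈ {1}; NE contributions (7, 0, 0, 0), S = 7.

7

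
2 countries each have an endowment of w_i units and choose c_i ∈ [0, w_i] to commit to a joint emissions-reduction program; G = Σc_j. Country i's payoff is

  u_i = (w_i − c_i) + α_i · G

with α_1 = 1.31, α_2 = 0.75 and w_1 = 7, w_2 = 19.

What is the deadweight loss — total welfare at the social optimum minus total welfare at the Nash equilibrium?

20.14

∂u_i/∂c_i = α_i − 1, so country i contributes w_i if α_i > 1, else 0.
α_i > 1 for i ∈ {1}; NE contributions (7, 0), G = 7.
W^NE = Σw_i − G^NE + (Σα_i)·G^NE = 26 + 1.06·7 = 33.42.
Planner: ∂(Σu_j)/∂c_i = Σα_j − 1 = 1.06 > 0, so everyone contributes w_i; G^SO = 26, W^SO = 26 + 1.06·26 = 53.56.
Deadweight loss = 20.14.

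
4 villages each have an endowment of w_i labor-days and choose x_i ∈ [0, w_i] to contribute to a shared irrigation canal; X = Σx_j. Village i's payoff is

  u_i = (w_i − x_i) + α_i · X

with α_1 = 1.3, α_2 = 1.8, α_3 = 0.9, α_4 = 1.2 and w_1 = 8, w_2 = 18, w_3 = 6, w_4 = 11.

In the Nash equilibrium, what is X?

∂u_i/∂x_i = α_i − 1, so village i contributes w_i if α_i > 1, else 0.
α_i > 1 for i ∈ {1, 2, 4}; NE contributions (8, 18, 0, 11), X = 37.

37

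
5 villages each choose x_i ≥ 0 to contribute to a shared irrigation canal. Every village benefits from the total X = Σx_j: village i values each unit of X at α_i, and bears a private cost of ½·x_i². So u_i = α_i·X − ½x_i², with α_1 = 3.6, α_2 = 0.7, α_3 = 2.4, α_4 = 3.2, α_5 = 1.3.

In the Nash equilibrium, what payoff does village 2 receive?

Village i's FOC: ∂u_i/∂x_i = α_i − x_i = 0, so x_i* = α_i.
NE contributions = (3.6, 0.7, 2.4, 3.2, 1.3); X = 11.2.
u_2 = α_2·X − ½·(x_2)² = 0.7·11.2 − ½·0.7² = 7.595.

7.595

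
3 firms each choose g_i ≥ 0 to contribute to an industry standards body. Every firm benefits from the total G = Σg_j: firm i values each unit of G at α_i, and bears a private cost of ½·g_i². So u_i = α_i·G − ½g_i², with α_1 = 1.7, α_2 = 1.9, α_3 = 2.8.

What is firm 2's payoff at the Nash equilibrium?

10.355

Firm i's FOC: ∂u_i/∂g_i = α_i − g_i = 0, so g_i* = α_i.
NE contributions = (1.7, 1.9, 2.8); G = 6.4.
u_2 = α_2·G − ½·(g_2)² = 1.9·6.4 − ½·1.9² = 10.355.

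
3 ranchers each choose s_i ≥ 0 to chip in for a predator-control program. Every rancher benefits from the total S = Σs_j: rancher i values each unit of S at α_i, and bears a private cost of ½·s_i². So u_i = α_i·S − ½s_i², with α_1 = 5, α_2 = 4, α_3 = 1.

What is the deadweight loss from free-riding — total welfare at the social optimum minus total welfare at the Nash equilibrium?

71

Rancher i's FOC: ∂u_i/∂s_i = α_i − s_i = 0, so s_i* = α_i.
NE contributions = (5, 4, 1); S = 10.
W^NE = (Σα)·S − ½Σα_i² = 10² − ½·42 = 79.
Planner sets s_i = Σα_j = 10 for every i, so S^SO = 3·10 = 30.
W^SO = (Σα)·S^SO − ½·3·(Σα)² = (3/2)·10² = 150.
Deadweight loss = W^SO − W^NE = 71.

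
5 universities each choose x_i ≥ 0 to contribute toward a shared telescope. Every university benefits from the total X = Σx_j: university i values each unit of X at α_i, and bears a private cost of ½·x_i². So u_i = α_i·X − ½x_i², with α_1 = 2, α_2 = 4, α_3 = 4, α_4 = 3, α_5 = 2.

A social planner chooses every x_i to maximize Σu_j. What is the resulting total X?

Planner FOC: ∂(Σu_j)/∂x_i = (Σα_j) − x_i = 0, so x_i^SO = Σα_j = 15 for every i; X^SO = 75.

75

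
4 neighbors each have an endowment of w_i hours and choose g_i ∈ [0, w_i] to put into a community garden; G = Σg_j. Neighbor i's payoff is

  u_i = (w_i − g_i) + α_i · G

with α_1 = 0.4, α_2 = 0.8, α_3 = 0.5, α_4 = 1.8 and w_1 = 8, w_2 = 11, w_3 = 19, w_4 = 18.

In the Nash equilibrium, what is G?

18

∂u_i/∂g_i = α_i − 1, so neighbor i contributes w_i if α_i > 1, else 0.
α_i > 1 for i ∈ {4}; NE contributions (0, 0, 0, 18), G = 18.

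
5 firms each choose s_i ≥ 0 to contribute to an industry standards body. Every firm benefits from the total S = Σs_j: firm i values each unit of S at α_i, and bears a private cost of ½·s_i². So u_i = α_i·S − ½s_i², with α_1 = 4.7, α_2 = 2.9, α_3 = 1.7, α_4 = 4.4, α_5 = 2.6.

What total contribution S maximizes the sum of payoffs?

81.5

Planner FOC: ∂(Σu_j)/∂s_i = (Σα_j) − s_i = 0, so s_i^SO = Σα_j = 16.3 for every i; S^SO = 81.5.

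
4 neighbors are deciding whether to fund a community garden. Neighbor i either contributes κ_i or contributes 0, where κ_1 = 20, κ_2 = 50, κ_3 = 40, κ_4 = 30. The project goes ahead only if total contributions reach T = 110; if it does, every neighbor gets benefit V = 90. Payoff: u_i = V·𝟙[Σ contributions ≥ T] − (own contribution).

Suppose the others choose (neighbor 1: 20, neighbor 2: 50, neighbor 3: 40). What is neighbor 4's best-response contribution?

Others' total = 110 ≥ 110; contributing adds cost 30 for no extra benefit.
Best response: 0.

0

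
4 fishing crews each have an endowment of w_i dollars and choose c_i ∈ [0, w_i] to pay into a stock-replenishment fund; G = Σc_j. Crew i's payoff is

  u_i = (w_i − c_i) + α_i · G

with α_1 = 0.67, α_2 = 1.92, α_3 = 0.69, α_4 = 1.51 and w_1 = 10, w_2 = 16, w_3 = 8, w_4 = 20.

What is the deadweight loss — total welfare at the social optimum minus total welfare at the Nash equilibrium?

∂u_i/∂c_i = α_i − 1, so crew i contributes w_i if α_i > 1, else 0.
α_i > 1 for i ∈ {2, 4}; NE contributions (0, 16, 0, 20), G = 36.
W^NE = Σw_i − G^NE + (Σα_i)·G^NE = 54 + 3.79·36 = 190.44.
Planner: ∂(Σu_j)/∂c_i = Σα_j − 1 = 3.79 > 0, so everyone contributes w_i; G^SO = 54, W^SO = 54 + 3.79·54 = 258.66.
Deadweight loss = 68.22.

68.22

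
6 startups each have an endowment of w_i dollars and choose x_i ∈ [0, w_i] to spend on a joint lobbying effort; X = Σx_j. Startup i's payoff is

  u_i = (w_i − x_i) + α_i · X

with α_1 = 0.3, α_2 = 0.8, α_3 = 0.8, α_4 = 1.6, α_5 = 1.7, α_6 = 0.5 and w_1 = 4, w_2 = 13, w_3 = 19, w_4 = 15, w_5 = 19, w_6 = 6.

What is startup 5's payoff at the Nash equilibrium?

∂u_i/∂x_i = α_i − 1, so startup i contributes w_i if α_i > 1, else 0.
α_i > 1 for i ∈ {4, 5}; NE contributions (0, 0, 0, 15, 19, 0), X = 34.
u_5 = (19 − 19) + 1.7·34 = 57.8.

57.8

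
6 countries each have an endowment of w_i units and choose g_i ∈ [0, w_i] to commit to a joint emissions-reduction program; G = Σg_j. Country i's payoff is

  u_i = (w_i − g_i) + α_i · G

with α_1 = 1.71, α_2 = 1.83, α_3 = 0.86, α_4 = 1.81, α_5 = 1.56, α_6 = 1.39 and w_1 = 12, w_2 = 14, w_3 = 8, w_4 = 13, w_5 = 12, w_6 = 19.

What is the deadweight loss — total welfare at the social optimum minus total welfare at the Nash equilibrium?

65.28

∂u_i/∂g_i = α_i − 1, so country i contributes w_i if α_i > 1, else 0.
α_i > 1 for i ∈ {1, 2, 4, 5, 6}; NE contributions (12, 14, 0, 13, 12, 19), G = 70.
W^NE = Σw_i − G^NE + (Σα_i)·G^NE = 78 + 8.16·70 = 649.2.
Planner: ∂(Σu_j)/∂g_i = Σα_j − 1 = 8.16 > 0, so everyone contributes w_i; G^SO = 78, W^SO = 78 + 8.16·78 = 714.48.
Deadweight loss = 65.28.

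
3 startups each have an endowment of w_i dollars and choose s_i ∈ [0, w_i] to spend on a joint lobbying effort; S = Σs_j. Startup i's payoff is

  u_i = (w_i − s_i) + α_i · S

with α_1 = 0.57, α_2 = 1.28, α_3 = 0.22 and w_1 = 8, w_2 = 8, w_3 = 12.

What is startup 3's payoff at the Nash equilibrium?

∂u_i/∂s_i = α_i − 1, so startup i contributes w_i if α_i > 1, else 0.
α_i > 1 for i ∈ {2}; NE contributions (0, 8, 0), S = 8.
u_3 = (12 − 0) + 0.22·8 = 13.76.

13.76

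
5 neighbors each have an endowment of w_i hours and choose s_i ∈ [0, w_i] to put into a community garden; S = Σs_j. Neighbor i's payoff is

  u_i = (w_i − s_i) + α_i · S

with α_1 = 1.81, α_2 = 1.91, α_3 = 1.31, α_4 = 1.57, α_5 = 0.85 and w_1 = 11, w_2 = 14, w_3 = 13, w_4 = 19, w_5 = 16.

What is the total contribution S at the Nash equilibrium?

∂u_i/∂s_i = α_i − 1, so neighbor i contributes w_i if α_i > 1, else 0.
α_i > 1 for i ∈ {1, 2, 3, 4}; NE contributions (11, 14, 13, 19, 0), S = 57.

57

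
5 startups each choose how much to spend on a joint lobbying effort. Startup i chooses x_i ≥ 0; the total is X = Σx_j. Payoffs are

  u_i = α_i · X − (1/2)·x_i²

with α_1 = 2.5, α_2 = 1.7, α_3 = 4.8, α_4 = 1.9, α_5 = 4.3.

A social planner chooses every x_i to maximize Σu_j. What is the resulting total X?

76

Planner FOC: ∂(Σu_j)/∂x_i = (Σα_j) − x_i = 0, so x_i^SO = Σα_j = 15.2 for every i; X^SO = 76.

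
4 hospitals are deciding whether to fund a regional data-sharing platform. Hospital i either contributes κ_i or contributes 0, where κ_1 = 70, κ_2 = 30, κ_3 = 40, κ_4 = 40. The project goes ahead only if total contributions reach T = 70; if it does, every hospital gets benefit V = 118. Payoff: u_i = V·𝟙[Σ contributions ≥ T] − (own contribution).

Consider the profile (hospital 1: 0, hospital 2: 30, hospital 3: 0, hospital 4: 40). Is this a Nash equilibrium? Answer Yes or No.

Total = 70 ≥ 70: provided.
Hospital 1 (pledges 0, payoff 118): pledging 70 → total 140, payoff 48. No gain.
Hospital 2 (pledges 30, payoff 88): dropping to 0 → total 40, payoff 0. No gain.
Hospital 3 (pledges 0, payoff 118): pledging 40 → total 110, payoff 78. No gain.
Hospital 4 (pledges 40, payoff 78): dropping to 0 → total 30, payoff 0. No gain.

Yes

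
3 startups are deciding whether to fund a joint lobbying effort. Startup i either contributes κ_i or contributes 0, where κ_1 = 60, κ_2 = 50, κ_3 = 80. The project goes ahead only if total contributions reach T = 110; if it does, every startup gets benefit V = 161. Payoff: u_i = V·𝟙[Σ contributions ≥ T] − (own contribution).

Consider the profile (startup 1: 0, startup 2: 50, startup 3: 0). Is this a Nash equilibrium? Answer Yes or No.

Total = 50 < 110: not provided.
Startup 1 (pledges 0, payoff 0): pledging 60 → total 110, payoff 101. Profitable deviation.

No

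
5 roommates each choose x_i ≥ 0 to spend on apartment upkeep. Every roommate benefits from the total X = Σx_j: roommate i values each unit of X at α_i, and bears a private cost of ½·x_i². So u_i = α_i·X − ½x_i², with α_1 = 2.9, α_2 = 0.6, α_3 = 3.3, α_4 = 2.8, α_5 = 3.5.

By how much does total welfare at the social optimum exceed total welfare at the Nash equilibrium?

277.29

Roommate i's FOC: ∂u_i/∂x_i = α_i − x_i = 0, so x_i* = α_i.
NE contributions = (2.9, 0.6, 3.3, 2.8, 3.5); X = 13.1.
W^NE = (Σα)·X − ½Σα_i² = 13.1² − ½·39.75 = 151.735.
Planner sets x_i = Σα_j = 13.1 for every i, so X^SO = 5·13.1 = 65.5.
W^SO = (Σα)·X^SO − ½·5·(Σα)² = (5/2)·13.1² = 429.025.
Deadweight loss = W^SO − W^NE = 277.29.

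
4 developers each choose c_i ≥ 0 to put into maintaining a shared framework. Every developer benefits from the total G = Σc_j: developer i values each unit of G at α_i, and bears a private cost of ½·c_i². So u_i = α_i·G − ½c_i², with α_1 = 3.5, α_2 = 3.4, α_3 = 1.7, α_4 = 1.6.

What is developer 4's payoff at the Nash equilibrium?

15.04

Developer i's FOC: ∂u_i/∂c_i = α_i − c_i = 0, so c_i* = α_i.
NE contributions = (3.5, 3.4, 1.7, 1.6); G = 10.2.
u_4 = α_4·G − ½·(c_4)² = 1.6·10.2 − ½·1.6² = 15.04.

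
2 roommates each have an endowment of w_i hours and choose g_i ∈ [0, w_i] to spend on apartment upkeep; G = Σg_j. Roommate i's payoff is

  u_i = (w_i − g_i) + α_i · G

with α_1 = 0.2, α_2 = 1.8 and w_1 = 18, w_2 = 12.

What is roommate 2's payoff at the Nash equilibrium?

21.6

∂u_i/∂g_i = α_i − 1, so roommate i contributes w_i if α_i > 1, else 0.
α_i > 1 for i ∈ {2}; NE contributions (0, 12), G = 12.
u_2 = (12 − 12) + 1.8·12 = 21.6.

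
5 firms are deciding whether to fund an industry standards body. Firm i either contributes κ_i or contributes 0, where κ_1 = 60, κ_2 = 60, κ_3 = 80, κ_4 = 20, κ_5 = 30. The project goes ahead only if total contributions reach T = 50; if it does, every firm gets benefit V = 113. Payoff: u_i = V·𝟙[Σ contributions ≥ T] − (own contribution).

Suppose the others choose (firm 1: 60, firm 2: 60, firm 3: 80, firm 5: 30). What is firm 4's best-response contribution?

Others' total = 230 ≥ 50; contributing adds cost 20 for no extra benefit.
Best response: 0.

0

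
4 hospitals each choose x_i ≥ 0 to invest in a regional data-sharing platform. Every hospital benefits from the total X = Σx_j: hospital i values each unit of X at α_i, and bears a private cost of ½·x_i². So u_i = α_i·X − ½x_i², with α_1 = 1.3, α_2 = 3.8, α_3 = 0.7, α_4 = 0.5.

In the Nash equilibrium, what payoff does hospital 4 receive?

3.025

Hospital i's FOC: ∂u_i/∂x_i = α_i − x_i = 0, so x_i* = α_i.
NE contributions = (1.3, 3.8, 0.7, 0.5); X = 6.3.
u_4 = α_4·X − ½·(x_4)² = 0.5·6.3 − ½·0.5² = 3.025.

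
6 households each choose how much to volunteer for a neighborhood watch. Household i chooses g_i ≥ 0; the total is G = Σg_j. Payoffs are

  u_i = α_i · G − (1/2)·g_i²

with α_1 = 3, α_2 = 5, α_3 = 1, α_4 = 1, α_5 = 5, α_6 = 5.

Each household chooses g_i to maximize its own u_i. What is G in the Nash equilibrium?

20

Household i's FOC: ∂u_i/∂g_i = α_i − g_i = 0, so g_i* = α_i.
NE contributions = (3, 5, 1, 1, 5, 5); G = 20.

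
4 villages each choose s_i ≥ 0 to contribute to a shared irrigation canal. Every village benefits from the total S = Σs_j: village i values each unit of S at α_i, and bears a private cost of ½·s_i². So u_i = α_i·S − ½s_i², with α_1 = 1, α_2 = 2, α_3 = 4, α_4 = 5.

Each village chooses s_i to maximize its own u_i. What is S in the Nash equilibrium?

12

Village i's FOC: ∂u_i/∂s_i = α_i − s_i = 0, so s_i* = α_i.
NE contributions = (1, 2, 4, 5); S = 12.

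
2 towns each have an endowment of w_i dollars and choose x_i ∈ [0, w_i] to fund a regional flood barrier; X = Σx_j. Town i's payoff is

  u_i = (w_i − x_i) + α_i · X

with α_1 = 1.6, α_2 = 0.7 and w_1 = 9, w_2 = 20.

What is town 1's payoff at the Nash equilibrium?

14.4

∂u_i/∂x_i = α_i − 1, so town i contributes w_i if α_i > 1, else 0.
α_i > 1 for i ∈ {1}; NE contributions (9, 0), X = 9.
u_1 = (9 − 9) + 1.6·9 = 14.4.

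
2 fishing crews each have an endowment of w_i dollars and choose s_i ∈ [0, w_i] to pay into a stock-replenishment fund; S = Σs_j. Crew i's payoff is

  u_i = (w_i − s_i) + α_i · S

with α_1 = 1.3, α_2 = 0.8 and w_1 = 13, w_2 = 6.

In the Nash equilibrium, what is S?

13

∂u_i/∂s_i = α_i − 1, so crew i contributes w_i if α_i > 1, else 0.
α_i > 1 for i ∈ {1}; NE contributions (13, 0), S = 13.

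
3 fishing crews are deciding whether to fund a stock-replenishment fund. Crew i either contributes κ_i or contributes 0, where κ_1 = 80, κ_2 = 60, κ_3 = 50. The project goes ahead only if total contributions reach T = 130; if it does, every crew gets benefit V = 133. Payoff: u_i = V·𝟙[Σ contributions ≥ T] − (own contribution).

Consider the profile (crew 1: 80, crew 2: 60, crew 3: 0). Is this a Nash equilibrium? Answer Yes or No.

Total = 140 ≥ 130: provided.
Crew 1 (pledges 80, payoff 53): dropping to 0 → total 60, payoff 0. No gain.
Crew 2 (pledges 60, payoff 73): dropping to 0 → total 80, payoff 0. No gain.
Crew 3 (pledges 0, payoff 133): pledging 50 → total 190, payoff 83. No gain.

Yes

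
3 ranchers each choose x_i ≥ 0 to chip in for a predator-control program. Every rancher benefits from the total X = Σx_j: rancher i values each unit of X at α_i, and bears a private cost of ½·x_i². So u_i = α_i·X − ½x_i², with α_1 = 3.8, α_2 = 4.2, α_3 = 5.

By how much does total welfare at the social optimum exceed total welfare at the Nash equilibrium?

Rancher i's FOC: ∂u_i/∂x_i = α_i − x_i = 0, so x_i* = α_i.
NE contributions = (3.8, 4.2, 5); X = 13.
W^NE = (Σα)·X − ½Σα_i² = 13² − ½·57.08 = 140.46.
Planner sets x_i = Σα_j = 13 for every i, so X^SO = 3·13 = 39.
W^SO = (Σα)·X^SO − ½·3·(Σα)² = (3/2)·13² = 253.5.
Deadweight loss = W^SO − W^NE = 113.04.

113.04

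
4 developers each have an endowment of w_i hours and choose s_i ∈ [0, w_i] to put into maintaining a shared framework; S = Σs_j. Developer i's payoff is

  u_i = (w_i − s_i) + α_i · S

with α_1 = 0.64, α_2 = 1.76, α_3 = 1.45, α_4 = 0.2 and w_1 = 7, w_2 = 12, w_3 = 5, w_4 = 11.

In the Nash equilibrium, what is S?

∂u_i/∂s_i = α_i − 1, so developer i contributes w_i if α_i > 1, else 0.
α_i > 1 for i ∈ {2, 3}; NE contributions (0, 12, 5, 0), S = 17.

17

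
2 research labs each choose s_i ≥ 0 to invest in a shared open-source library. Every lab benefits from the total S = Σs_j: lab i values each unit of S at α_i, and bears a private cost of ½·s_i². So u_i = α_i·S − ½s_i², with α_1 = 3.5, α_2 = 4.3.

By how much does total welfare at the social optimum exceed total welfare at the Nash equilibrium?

Lab i's FOC: ∂u_i/∂s_i = α_i − s_i = 0, so s_i* = α_i.
NE contributions = (3.5, 4.3); S = 7.8.
W^NE = (Σα)·S − ½Σα_i² = 7.8² − ½·30.74 = 45.47.
Planner sets s_i = Σα_j = 7.8 for every i, so S^SO = 2·7.8 = 15.6.
W^SO = (Σα)·S^SO − ½·2·(Σα)² = (2/2)·7.8² = 60.84.
Deadweight loss = W^SO − W^NE = 15.37.

15.37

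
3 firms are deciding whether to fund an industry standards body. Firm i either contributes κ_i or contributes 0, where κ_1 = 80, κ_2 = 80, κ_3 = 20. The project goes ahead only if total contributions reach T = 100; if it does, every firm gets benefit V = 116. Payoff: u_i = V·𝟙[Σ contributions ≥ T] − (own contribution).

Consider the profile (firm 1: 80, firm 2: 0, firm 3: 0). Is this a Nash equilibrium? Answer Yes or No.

Total = 80 < 100: not provided.
Firm 1 (pledges 80, payoff -80): dropping to 0 → total 0, payoff 0. Profitable deviation.

No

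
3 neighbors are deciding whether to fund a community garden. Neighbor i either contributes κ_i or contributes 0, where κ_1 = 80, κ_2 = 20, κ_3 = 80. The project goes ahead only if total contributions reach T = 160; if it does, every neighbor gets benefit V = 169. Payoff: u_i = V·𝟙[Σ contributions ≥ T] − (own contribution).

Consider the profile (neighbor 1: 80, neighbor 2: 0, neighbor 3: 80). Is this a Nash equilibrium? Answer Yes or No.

Total = 160 ≥ 160: provided.
Neighbor 1 (pledges 80, payoff 89): dropping to 0 → total 80, payoff 0. No gain.
Neighbor 2 (pledges 0, payoff 169): pledging 20 → total 180, payoff 149. No gain.
Neighbor 3 (pledges 80, payoff 89): dropping to 0 → total 80, payoff 0. No gain.

Yes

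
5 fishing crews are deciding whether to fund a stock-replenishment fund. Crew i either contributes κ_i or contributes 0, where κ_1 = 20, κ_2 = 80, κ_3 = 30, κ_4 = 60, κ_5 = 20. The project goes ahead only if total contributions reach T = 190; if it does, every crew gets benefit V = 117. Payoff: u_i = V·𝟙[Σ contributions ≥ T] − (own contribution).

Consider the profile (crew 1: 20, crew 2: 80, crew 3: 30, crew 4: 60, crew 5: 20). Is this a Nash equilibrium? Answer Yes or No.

No

Total = 210 ≥ 190: provided.
Crew 1 (pledges 20, payoff 97): dropping to 0 → total 190, payoff 117. Profitable deviation.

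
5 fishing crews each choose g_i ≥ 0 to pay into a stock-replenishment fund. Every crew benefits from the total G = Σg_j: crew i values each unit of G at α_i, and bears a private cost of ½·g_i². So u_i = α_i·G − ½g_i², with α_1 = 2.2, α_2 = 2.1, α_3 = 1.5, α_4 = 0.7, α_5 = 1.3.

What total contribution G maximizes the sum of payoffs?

39

Planner FOC: ∂(Σu_j)/∂g_i = (Σα_j) − g_i = 0, so g_i^SO = Σα_j = 7.8 for every i; G^SO = 39.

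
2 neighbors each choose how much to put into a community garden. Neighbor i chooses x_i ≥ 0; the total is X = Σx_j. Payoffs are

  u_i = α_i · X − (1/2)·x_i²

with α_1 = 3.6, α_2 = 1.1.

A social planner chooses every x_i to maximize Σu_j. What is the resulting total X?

9.4

Planner FOC: ∂(Σu_j)/∂x_i = (Σα_j) − x_i = 0, so x_i^SO = Σα_j = 4.7 for every i; X^SO = 9.4.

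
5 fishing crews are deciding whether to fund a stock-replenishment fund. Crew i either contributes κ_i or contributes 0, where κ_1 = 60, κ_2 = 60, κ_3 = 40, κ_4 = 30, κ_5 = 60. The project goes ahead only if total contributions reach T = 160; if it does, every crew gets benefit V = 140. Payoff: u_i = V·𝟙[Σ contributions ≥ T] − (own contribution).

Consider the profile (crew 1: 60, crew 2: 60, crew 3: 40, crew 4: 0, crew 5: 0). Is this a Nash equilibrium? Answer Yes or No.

Total = 160 ≥ 160: provided.
Crew 1 (pledges 60, payoff 80): dropping to 0 → total 100, payoff 0. No gain.
Crew 2 (pledges 60, payoff 80): dropping to 0 → total 100, payoff 0. No gain.
Crew 3 (pledges 40, payoff 100): dropping to 0 → total 120, payoff 0. No gain.
Crew 4 (pledges 0, payoff 140): pledging 30 → total 190, payoff 110. No gain.
Crew 5 (pledges 0, payoff 140): pledging 60 → total 220, payoff 80. No gain.

Yes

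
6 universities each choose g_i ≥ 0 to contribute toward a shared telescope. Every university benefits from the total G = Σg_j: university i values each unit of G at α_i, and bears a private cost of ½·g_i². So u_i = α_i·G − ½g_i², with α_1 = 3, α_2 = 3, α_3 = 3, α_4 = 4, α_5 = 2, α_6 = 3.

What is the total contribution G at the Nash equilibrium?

18

University i's FOC: ∂u_i/∂g_i = α_i − g_i = 0, so g_i* = α_i.
NE contributions = (3, 3, 3, 4, 2, 3); G = 18.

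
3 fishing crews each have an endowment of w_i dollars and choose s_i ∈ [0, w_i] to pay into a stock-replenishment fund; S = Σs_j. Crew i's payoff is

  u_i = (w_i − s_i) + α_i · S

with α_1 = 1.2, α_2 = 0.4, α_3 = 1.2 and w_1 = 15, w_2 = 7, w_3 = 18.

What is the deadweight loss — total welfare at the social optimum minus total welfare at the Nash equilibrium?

∂u_i/∂s_i = α_i − 1, so crew i contributes w_i if α_i > 1, else 0.
α_i > 1 for i ∈ {1, 3}; NE contributions (15, 0, 18), S = 33.
W^NE = Σw_i − S^NE + (Σα_i)·S^NE = 40 + 1.8·33 = 99.4.
Planner: ∂(Σu_j)/∂s_i = Σα_j − 1 = 1.8 > 0, so everyone contributes w_i; S^SO = 40, W^SO = 40 + 1.8·40 = 112.
Deadweight loss = 12.6.

12.6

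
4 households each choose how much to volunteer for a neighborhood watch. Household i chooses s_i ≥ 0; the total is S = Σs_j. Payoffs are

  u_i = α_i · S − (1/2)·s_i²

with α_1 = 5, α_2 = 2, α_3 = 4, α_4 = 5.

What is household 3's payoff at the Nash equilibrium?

Household i's FOC: ∂u_i/∂s_i = α_i − s_i = 0, so s_i* = α_i.
NE contributions = (5, 2, 4, 5); S = 16.
u_3 = α_3·S − ½·(s_3)² = 4·16 − ½·4² = 56.

56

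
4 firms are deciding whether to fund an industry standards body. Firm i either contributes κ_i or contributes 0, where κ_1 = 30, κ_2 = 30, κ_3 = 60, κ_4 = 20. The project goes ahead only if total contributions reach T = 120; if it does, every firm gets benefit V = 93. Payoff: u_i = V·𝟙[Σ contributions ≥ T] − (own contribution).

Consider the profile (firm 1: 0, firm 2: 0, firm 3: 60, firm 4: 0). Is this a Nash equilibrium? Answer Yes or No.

No

Total = 60 < 120: not provided.
Firm 1 (pledges 0, payoff 0): pledging 30 → total 90, payoff -30. No gain.
Firm 2 (pledges 0, payoff 0): pledging 30 → total 90, payoff -30. No gain.
Firm 3 (pledges 60, payoff -60): dropping to 0 → total 0, payoff 0. Profitable deviation.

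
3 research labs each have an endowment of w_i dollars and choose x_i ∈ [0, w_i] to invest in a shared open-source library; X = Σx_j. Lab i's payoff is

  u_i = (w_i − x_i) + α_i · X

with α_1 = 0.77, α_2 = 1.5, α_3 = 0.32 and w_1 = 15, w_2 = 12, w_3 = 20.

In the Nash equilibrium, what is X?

12

∂u_i/∂x_i = α_i − 1, so lab i contributes w_i if α_i > 1, else 0.
α_i > 1 for i ∈ {2}; NE contributions (0, 12, 0), X = 12.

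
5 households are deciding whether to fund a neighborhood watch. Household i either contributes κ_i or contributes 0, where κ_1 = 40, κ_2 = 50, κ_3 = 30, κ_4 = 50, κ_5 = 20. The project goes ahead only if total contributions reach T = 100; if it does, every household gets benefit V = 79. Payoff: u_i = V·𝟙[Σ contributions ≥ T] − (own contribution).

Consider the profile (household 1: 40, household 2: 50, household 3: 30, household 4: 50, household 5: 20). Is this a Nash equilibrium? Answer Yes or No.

No

Total = 190 ≥ 100: provided.
Household 1 (pledges 40, payoff 39): dropping to 0 → total 150, payoff 79. Profitable deviation.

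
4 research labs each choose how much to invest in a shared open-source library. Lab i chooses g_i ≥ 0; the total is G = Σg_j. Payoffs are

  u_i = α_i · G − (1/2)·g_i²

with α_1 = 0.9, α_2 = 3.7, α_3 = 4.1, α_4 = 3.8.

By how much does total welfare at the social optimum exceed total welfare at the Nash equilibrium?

179.125

Lab i's FOC: ∂u_i/∂g_i = α_i − g_i = 0, so g_i* = α_i.
NE contributions = (0.9, 3.7, 4.1, 3.8); G = 12.5.
W^NE = (Σα)·G − ½Σα_i² = 12.5² − ½·45.75 = 133.375.
Planner sets g_i = Σα_j = 12.5 for every i, so G^SO = 4·12.5 = 50.
W^SO = (Σα)·G^SO − ½·4·(Σα)² = (4/2)·12.5² = 312.5.
Deadweight loss = W^SO − W^NE = 179.125.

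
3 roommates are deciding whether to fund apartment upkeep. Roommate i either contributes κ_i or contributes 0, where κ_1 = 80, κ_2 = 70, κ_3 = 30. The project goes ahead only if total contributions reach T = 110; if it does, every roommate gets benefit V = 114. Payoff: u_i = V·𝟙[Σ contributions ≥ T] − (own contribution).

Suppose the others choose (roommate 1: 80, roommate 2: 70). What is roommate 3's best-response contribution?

0

Others' total = 150 ≥ 110; contributing adds cost 30 for no extra benefit.
Best response: 0.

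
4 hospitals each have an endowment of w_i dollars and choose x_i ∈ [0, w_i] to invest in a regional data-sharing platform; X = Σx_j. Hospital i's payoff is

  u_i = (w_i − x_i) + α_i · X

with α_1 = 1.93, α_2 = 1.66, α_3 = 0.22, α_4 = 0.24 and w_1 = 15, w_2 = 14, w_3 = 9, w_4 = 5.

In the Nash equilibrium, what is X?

29

∂u_i/∂x_i = α_i − 1, so hospital i contributes w_i if α_i > 1, else 0.
α_i > 1 for i ∈ {1, 2}; NE contributions (15, 14, 0, 0), X = 29.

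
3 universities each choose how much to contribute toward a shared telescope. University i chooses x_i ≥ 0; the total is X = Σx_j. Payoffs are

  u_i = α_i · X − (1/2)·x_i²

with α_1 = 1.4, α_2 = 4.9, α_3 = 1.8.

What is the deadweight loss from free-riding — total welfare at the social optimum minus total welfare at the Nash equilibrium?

47.41

University i's FOC: ∂u_i/∂x_i = α_i − x_i = 0, so x_i* = α_i.
NE contributions = (1.4, 4.9, 1.8); X = 8.1.
W^NE = (Σα)·X − ½Σα_i² = 8.1² − ½·29.21 = 51.005.
Planner sets x_i = Σα_j = 8.1 for every i, so X^SO = 3·8.1 = 24.3.
W^SO = (Σα)·X^SO − ½·3·(Σα)² = (3/2)·8.1² = 98.415.
Deadweight loss = W^SO − W^NE = 47.41.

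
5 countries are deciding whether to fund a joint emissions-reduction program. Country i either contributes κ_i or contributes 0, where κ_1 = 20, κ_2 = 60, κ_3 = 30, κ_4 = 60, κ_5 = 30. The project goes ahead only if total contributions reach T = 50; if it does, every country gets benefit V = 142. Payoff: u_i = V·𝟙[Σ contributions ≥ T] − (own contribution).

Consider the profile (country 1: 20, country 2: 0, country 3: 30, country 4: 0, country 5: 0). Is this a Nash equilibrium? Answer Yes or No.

Total = 50 ≥ 50: provided.
Country 1 (pledges 20, payoff 122): dropping to 0 → total 30, payoff 0. No gain.
Country 2 (pledges 0, payoff 142): pledging 60 → total 110, payoff 82. No gain.
Country 3 (pledges 30, payoff 112): dropping to 0 → total 20, payoff 0. No gain.
Country 4 (pledges 0, payoff 142): pledging 60 → total 110, payoff 82. No gain.
Country 5 (pledges 0, payoff 142): pledging 30 → total 80, payoff 112. No gain.

Yes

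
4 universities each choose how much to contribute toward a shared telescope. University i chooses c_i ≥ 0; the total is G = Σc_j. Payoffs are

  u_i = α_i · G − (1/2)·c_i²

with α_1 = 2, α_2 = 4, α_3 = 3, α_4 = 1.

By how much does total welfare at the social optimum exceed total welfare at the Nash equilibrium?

University i's FOC: ∂u_i/∂c_i = α_i − c_i = 0, so c_i* = α_i.
NE contributions = (2, 4, 3, 1); G = 10.
W^NE = (Σα)·G − ½Σα_i² = 10² − ½·30 = 85.
Planner sets c_i = Σα_j = 10 for every i, so G^SO = 4·10 = 40.
W^SO = (Σα)·G^SO − ½·4·(Σα)² = (4/2)·10² = 200.
Deadweight loss = W^SO − W^NE = 115.

115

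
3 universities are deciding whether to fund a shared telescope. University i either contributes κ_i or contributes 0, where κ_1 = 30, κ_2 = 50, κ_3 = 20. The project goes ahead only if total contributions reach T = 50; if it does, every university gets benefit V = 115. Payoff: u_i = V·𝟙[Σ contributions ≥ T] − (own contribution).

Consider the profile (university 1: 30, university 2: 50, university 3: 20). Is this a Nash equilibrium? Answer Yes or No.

No

Total = 100 ≥ 50: provided.
University 1 (pledges 30, payoff 85): dropping to 0 → total 70, payoff 115. Profitable deviation.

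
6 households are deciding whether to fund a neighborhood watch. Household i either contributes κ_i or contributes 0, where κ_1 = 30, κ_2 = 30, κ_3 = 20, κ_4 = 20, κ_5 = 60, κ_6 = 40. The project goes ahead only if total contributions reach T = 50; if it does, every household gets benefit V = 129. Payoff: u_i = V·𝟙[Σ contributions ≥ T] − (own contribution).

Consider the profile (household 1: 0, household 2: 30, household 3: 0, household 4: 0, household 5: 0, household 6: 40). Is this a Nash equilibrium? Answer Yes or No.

Total = 70 ≥ 50: provided.
Household 1 (pledges 0, payoff 129): pledging 30 → total 100, payoff 99. No gain.
Household 2 (pledges 30, payoff 99): dropping to 0 → total 40, payoff 0. No gain.
Household 3 (pledges 0, payoff 129): pledging 20 → total 90, payoff 109. No gain.
Household 4 (pledges 0, payoff 129): pledging 20 → total 90, payoff 109. No gain.
Household 5 (pledges 0, payoff 129): pledging 60 → total 130, payoff 69. No gain.
Household 6 (pledges 40, payoff 89): dropping to 0 → total 30, payoff 0. No gain.

Yes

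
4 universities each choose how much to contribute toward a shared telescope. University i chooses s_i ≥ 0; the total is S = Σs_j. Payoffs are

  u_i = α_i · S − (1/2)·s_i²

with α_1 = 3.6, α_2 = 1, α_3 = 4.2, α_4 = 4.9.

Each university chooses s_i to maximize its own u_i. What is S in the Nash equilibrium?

13.7

University i's FOC: ∂u_i/∂s_i = α_i − s_i = 0, so s_i* = α_i.
NE contributions = (3.6, 1, 4.2, 4.9); S = 13.7.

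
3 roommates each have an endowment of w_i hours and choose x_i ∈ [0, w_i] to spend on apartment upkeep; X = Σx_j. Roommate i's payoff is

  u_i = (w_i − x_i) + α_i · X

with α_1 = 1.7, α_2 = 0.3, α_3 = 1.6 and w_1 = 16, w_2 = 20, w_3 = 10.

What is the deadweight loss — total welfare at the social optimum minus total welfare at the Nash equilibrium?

∂u_i/∂x_i = α_i − 1, so roommate i contributes w_i if α_i > 1, else 0.
α_i > 1 for i ∈ {1, 3}; NE contributions (16, 0, 10), X = 26.
W^NE = Σw_i − X^NE + (Σα_i)·X^NE = 46 + 2.6·26 = 113.6.
Planner: ∂(Σu_j)/∂x_i = Σα_j − 1 = 2.6 > 0, so everyone contributes w_i; X^SO = 46, W^SO = 46 + 2.6·46 = 165.6.
Deadweight loss = 52.

52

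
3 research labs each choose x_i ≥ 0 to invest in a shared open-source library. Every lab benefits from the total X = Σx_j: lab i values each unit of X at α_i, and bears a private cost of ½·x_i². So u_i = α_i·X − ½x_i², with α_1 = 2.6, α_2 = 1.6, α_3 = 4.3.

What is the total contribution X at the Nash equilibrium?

8.5

Lab i's FOC: ∂u_i/∂x_i = α_i − x_i = 0, so x_i* = α_i.
NE contributions = (2.6, 1.6, 4.3); X = 8.5.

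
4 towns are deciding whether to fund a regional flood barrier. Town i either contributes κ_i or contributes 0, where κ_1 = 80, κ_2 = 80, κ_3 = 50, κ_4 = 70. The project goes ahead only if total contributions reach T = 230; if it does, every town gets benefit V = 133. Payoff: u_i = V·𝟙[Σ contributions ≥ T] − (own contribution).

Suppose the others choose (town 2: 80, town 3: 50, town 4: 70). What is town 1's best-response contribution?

Others' total = 200. Contributing 80 brings total to 280 ≥ 230: gain V − κ_1 = 53.
Best response: 80.

80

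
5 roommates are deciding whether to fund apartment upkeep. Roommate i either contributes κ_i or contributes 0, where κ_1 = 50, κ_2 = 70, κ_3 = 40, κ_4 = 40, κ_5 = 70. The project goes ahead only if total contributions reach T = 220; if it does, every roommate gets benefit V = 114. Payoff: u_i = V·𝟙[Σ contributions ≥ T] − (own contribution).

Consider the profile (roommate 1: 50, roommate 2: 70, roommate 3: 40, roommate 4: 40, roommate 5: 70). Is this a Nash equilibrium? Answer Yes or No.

Total = 270 ≥ 220: provided.
Roommate 1 (pledges 50, payoff 64): dropping to 0 → total 220, payoff 114. Profitable deviation.

No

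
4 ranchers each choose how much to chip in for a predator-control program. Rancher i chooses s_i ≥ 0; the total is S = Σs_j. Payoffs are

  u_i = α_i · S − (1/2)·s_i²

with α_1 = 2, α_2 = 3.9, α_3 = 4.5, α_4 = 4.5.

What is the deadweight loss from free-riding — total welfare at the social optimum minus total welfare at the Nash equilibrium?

Rancher i's FOC: ∂u_i/∂s_i = α_i − s_i = 0, so s_i* = α_i.
NE contributions = (2, 3.9, 4.5, 4.5); S = 14.9.
W^NE = (Σα)·S − ½Σα_i² = 14.9² − ½·59.71 = 192.155.
Planner sets s_i = Σα_j = 14.9 for every i, so S^SO = 4·14.9 = 59.6.
W^SO = (Σα)·S^SO − ½·4·(Σα)² = (4/2)·14.9² = 444.02.
Deadweight loss = W^SO − W^NE = 251.865.

251.865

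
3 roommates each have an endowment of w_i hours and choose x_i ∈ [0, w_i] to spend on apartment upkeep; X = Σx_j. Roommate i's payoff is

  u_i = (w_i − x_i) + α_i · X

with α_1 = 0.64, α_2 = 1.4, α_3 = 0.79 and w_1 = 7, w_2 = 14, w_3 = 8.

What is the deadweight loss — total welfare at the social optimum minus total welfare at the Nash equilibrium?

∂u_i/∂x_i = α_i − 1, so roommate i contributes w_i if α_i > 1, else 0.
α_i > 1 for i ∈ {2}; NE contributions (0, 14, 0), X = 14.
W^NE = Σw_i − X^NE + (Σα_i)·X^NE = 29 + 1.83·14 = 54.62.
Planner: ∂(Σu_j)/∂x_i = Σα_j − 1 = 1.83 > 0, so everyone contributes w_i; X^SO = 29, W^SO = 29 + 1.83·29 = 82.07.
Deadweight loss = 27.45.

27.45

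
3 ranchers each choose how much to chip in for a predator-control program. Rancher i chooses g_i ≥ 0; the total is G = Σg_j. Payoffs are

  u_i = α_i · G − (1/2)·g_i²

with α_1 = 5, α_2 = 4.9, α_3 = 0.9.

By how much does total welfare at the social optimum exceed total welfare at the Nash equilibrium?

Rancher i's FOC: ∂u_i/∂g_i = α_i − g_i = 0, so g_i* = α_i.
NE contributions = (5, 4.9, 0.9); G = 10.8.
W^NE = (Σα)·G − ½Σα_i² = 10.8² − ½·49.82 = 91.73.
Planner sets g_i = Σα_j = 10.8 for every i, so G^SO = 3·10.8 = 32.4.
W^SO = (Σα)·G^SO − ½·3·(Σα)² = (3/2)·10.8² = 174.96.
Deadweight loss = W^SO − W^NE = 83.23.

83.23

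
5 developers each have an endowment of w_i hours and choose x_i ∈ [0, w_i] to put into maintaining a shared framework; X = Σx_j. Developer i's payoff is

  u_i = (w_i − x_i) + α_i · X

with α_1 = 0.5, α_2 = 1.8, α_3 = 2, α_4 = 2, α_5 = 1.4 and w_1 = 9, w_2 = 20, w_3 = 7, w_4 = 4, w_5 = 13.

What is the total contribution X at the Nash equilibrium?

∂u_i/∂x_i = α_i − 1, so developer i contributes w_i if α_i > 1, else 0.
α_i > 1 for i ∈ {2, 3, 4, 5}; NE contributions (0, 20, 7, 4, 13), X = 44.

44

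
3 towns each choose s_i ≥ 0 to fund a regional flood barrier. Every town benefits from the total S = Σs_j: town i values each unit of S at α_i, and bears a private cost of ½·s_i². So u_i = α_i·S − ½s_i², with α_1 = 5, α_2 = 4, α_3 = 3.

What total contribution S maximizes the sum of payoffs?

Planner FOC: ∂(Σu_j)/∂s_i = (Σα_j) − s_i = 0, so s_i^SO = Σα_j = 12 for every i; S^SO = 36.

36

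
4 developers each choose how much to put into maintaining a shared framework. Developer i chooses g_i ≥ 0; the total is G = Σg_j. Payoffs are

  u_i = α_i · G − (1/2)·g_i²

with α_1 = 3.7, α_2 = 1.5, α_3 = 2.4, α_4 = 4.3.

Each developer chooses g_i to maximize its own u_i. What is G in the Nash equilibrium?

Developer i's FOC: ∂u_i/∂g_i = α_i − g_i = 0, so g_i* = α_i.
NE contributions = (3.7, 1.5, 2.4, 4.3); G = 11.9.

11.9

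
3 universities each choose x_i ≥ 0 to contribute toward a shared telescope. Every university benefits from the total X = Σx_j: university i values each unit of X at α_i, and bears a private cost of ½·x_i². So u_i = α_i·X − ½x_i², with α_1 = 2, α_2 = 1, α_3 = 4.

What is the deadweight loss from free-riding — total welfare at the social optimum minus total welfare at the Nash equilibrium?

35

University i's FOC: ∂u_i/∂x_i = α_i − x_i = 0, so x_i* = α_i.
NE contributions = (2, 1, 4); X = 7.
W^NE = (Σα)·X − ½Σα_i² = 7² − ½·21 = 38.5.
Planner sets x_i = Σα_j = 7 for every i, so X^SO = 3·7 = 21.
W^SO = (Σα)·X^SO − ½·3·(Σα)² = (3/2)·7² = 73.5.
Deadweight loss = W^SO − W^NE = 35.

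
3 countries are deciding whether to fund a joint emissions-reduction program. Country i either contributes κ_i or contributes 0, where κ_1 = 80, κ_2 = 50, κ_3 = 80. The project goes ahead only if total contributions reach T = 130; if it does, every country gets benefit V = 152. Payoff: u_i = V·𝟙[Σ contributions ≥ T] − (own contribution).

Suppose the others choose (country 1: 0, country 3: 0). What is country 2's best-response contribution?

Others' total = 0. Even contributing 50 gives 50 < 130: no benefit either way.
Best response: 0.

0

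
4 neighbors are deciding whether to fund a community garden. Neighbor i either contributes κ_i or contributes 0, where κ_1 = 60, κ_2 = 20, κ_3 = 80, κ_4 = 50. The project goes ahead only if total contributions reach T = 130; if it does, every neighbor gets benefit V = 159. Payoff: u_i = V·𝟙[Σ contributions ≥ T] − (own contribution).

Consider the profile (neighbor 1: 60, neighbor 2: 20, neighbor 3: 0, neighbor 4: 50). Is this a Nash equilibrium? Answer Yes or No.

Yes

Total = 130 ≥ 130: provided.
Neighbor 1 (pledges 60, payoff 99): dropping to 0 → total 70, payoff 0. No gain.
Neighbor 2 (pledges 20, payoff 139): dropping to 0 → total 110, payoff 0. No gain.
Neighbor 3 (pledges 0, payoff 159): pledging 80 → total 210, payoff 79. No gain.
Neighbor 4 (pledges 50, payoff 109): dropping to 0 → total 80, payoff 0. No gain.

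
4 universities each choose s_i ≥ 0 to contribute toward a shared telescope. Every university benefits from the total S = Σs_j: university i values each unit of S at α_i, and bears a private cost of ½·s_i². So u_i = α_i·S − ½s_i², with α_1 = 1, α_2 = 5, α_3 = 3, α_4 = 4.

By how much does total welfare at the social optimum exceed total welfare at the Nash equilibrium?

194.5

University i's FOC: ∂u_i/∂s_i = α_i − s_i = 0, so s_i* = α_i.
NE contributions = (1, 5, 3, 4); S = 13.
W^NE = (Σα)·S − ½Σα_i² = 13² − ½·51 = 143.5.
Planner sets s_i = Σα_j = 13 for every i, so S^SO = 4·13 = 52.
W^SO = (Σα)·S^SO − ½·4·(Σα)² = (4/2)·13² = 338.
Deadweight loss = W^SO − W^NE = 194.5.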